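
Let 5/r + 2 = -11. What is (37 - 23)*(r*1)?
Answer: -70/13 ≈ -5.3846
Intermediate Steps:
r = -5/13 (r = 5/(-2 - 11) = 5/(-13) = 5*(-1/13) = -5/13 ≈ -0.38462)
(37 - 23)*(r*1) = (37 - 23)*(-5/13*1) = 14*(-5/13) = -70/13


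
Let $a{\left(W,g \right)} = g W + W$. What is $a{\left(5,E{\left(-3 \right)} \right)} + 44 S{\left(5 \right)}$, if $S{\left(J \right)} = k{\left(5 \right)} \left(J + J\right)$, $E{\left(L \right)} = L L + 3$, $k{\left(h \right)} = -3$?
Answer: $-1255$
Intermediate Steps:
$E{\left(L \right)} = 3 + L^{2}$ ($E{\left(L \right)} = L^{2} + 3 = 3 + L^{2}$)
$a{\left(W,g \right)} = W + W g$ ($a{\left(W,g \right)} = W g + W = W + W g$)
$S{\left(J \right)} = - 6 J$ ($S{\left(J \right)} = - 3 \left(J + J\right) = - 3 \cdot 2 J = - 6 J$)
$a{\left(5,E{\left(-3 \right)} \right)} + 44 S{\left(5 \right)} = 5 \left(1 + \left(3 + \left(-3\right)^{2}\right)\right) + 44 \left(\left(-6\right) 5\right) = 5 \left(1 + \left(3 + 9\right)\right) + 44 \left(-30\right) = 5 \left(1 + 12\right) - 1320 = 5 \cdot 13 - 1320 = 65 - 1320 = -1255$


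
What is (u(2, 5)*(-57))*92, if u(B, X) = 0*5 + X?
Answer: -26220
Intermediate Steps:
u(B, X) = X (u(B, X) = 0 + X = X)
(u(2, 5)*(-57))*92 = (5*(-57))*92 = -285*92 = -26220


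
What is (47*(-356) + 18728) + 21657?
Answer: 23653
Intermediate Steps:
(47*(-356) + 18728) + 21657 = (-16732 + 18728) + 21657 = 1996 + 21657 = 23653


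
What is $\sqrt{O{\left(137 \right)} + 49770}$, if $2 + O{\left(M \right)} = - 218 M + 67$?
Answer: $\sqrt{19969} \approx 141.31$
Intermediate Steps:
$O{\left(M \right)} = 65 - 218 M$ ($O{\left(M \right)} = -2 - \left(-67 + 218 M\right) = 65 - 218 M$)
$\sqrt{O{\left(137 \right)} + 49770} = \sqrt{\left(65 - 29866\right) + 49770} = \sqrt{-29801 + 49770} = \sqrt{19969}$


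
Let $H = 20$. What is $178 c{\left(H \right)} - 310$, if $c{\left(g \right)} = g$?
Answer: $3250$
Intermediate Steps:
$178 c{\left(H \right)} - 310 = 178 \cdot 20 - 310 = 3560 - 310 = 3250$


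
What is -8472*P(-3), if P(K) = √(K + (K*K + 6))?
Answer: -16944*√3 ≈ -29348.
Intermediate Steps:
P(K) = √(6 + K + K²) (P(K) = √(K + (K² + 6)) = √(K + (6 + K²)) = √(6 + K + K²))
-8472*P(-3) = -8472*√(6 - 3 + (-3)²) = -8472*√(6 - 3 + 9) = -16944*√3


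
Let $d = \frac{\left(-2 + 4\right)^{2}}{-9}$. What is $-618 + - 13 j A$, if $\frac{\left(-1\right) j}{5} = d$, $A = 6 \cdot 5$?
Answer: $- \frac{4454}{3} \approx -1484.7$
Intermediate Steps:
$A = 30$
$d = - \frac{4}{9}$ ($d = 2^{2} \left(- \frac{1}{9}\right) = 4 \left(- \frac{1}{9}\right) = - \frac{4}{9} \approx -0.44444$)
$j = \frac{20}{9}$ ($j = \left(-5\right) \left(- \frac{4}{9}\right) = \frac{20}{9} \approx 2.2222$)
$-618 + - 13 j A = -618 + \left(-13\right) \frac{20}{9} \cdot 30 = -618 - \frac{2600}{3} = - \frac{4454}{3}$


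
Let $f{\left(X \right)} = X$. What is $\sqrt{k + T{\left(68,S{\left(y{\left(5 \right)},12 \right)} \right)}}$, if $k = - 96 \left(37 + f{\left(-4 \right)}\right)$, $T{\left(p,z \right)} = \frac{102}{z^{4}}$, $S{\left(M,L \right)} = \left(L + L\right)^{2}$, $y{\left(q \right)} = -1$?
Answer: $\frac{i \sqrt{348718595309466}}{331776} \approx 56.285 i$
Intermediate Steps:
$S{\left(M,L \right)} = 4 L^{2}$ ($S{\left(M,L \right)} = \left(2 L\right)^{2} = 4 L^{2}$)
$T{\left(p,z \right)} = \frac{102}{z^{4}}$
$k = -3168$ ($k = - 96 \left(37 - 4\right) = \left(-96\right) 33 = -3168$)
$\sqrt{k + T{\left(68,S{\left(y{\left(5 \right)},12 \right)} \right)}} = \sqrt{-3168 + \frac{102}{110075314176}} = \sqrt{-3168 + 102 \cdot \frac{1}{110075314176}} = \sqrt{-3168 + \frac{17}{18345885696}} = \sqrt{- \frac{58119765884911}{18345885696}} = \frac{i \sqrt{348718595309466}}{331776}$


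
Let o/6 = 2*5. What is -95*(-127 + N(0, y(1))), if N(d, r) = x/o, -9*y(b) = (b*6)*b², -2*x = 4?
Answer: 72409/6 ≈ 12068.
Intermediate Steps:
x = -2 (x = -½*4 = -2)
y(b) = -2*b³/3 (y(b) = -b*6*b²/9 = -6*b*b²/9 = -2*b³/3)
o = 60 (o = 6*(2*5) = 6*10 = 60)
N(d, r) = -1/30 (N(d, r) = -2/60 = -2*1/60 = -1/30)
-95*(-127 + N(0, y(1))) = -95*(-127 - 1/30) = -95*(-3811/30) = 72409/6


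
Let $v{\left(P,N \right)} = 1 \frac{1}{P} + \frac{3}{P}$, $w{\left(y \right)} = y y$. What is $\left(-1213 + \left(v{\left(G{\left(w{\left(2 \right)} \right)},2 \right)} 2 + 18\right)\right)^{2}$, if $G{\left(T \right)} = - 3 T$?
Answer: $\frac{12866569}{9} \approx 1.4296 \cdot 10^{6}$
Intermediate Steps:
$w{\left(y \right)} = y^{2}$
$v{\left(P,N \right)} = \frac{4}{P}$ ($v{\left(P,N \right)} = \frac{1}{P} + \frac{3}{P} = \frac{4}{P}$)
$\left(-1213 + \left(v{\left(G{\left(w{\left(2 \right)} \right)},2 \right)} 2 + 18\right)\right)^{2} = \left(-1213 + \left(\frac{4}{\left(-3\right) 2^{2}} \cdot 2 + 18\right)\right)^{2} = \left(-1213 + \left(\frac{4}{\left(-3\right) 4} \cdot 2 + 18\right)\right)^{2} = \left(-1213 + \left(\frac{4}{-12} \cdot 2 + 18\right)\right)^{2} = \left(-1213 + \left(4 \left(- \frac{1}{12}\right) 2 + 18\right)\right)^{2} = \left(-1213 + \left(\left(- \frac{1}{3}\right) 2 + 18\right)\right)^{2} = \left(-1213 + \left(- \frac{2}{3} + 18\right)\right)^{2} = \left(-1213 + \frac{52}{3}\right)^{2} = \left(- \frac{3587}{3}\right)^{2} = \frac{12866569}{9}$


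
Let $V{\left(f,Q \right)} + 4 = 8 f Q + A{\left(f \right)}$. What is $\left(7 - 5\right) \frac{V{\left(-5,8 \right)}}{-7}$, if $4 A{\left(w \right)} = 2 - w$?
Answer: $\frac{1289}{14} \approx 92.071$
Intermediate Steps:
$A{\left(w \right)} = \frac{1}{2} - \frac{w}{4}$ ($A{\left(w \right)} = \frac{2 - w}{4} = \frac{1}{2} - \frac{w}{4}$)
$V{\left(f,Q \right)} = - \frac{7}{2} - \frac{f}{4} + 8 Q f$ ($V{\left(f,Q \right)} = -4 - \left(- \frac{1}{2} + \frac{f}{4} - 8 f Q\right) = -4 - \left(- \frac{1}{2} + \frac{f}{4} - 8 Q f\right) = -4 + \left(\frac{1}{2} - \frac{f}{4} + 8 Q f\right) = - \frac{7}{2} - \frac{f}{4} + 8 Q f$)
$\left(7 - 5\right) \frac{V{\left(-5,8 \right)}}{-7} = \left(7 - 5\right) \frac{- \frac{7}{2} - - \frac{5}{4} + 8 \cdot 8 \left(-5\right)}{-7} = 2 \left(- \frac{7}{2} + \frac{5}{4} - 320\right) \left(- \frac{1}{7}\right) = 2 \left(\left(- \frac{1289}{4}\right) \left(- \frac{1}{7}\right)\right) = 2 \cdot \frac{1289}{28} = \frac{1289}{14}$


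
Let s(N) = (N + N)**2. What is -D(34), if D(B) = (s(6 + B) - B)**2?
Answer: -40525956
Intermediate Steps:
s(N) = 4*N**2 (s(N) = (2*N)**2 = 4*N**2)
D(B) = (-B + 4*(6 + B)**2)**2 (D(B) = (4*(6 + B)**2 - B)**2 = (-B + 4*(6 + B)**2)**2)
-D(34) = -(34 - 4*(6 + 34)**2)**2 = -(34 - 4*40**2)**2 = -(34 - 4*1600)**2 = -(34 - 6400)**2 = -1*(-6366)**2 = -1*40525956 = -40525956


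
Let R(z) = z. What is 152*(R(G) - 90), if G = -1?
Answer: -13832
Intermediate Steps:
152*(R(G) - 90) = 152*(-1 - 90) = 152*(-91) = -13832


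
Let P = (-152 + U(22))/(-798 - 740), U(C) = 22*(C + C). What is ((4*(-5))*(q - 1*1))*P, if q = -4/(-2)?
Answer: 8160/769 ≈ 10.611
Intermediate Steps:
q = 2 (q = -4*(-1/2) = 2)
U(C) = 44*C (U(C) = 22*(2*C) = 44*C)
P = -408/769 (P = (-152 + 44*22)/(-798 - 740) = (-152 + 968)/(-1538) = 816*(-1/1538) = -408/769 ≈ -0.53056)
((4*(-5))*(q - 1*1))*P = ((4*(-5))*(2 - 1*1))*(-408/769) = -20*(2 - 1)*(-408/769) = -20*1*(-408/769) = -20*(-408/769) = 8160/769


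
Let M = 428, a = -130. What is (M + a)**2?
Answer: 88804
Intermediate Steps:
(M + a)**2 = (428 - 130)**2 = 298**2 = 88804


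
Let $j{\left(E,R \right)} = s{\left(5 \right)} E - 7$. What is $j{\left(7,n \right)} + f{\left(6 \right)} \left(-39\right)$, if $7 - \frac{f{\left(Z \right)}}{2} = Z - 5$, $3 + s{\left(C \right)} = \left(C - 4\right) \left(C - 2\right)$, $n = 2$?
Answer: $-475$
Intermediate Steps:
$s{\left(C \right)} = -3 + \left(-4 + C\right) \left(-2 + C\right)$ ($s{\left(C \right)} = -3 + \left(C - 4\right) \left(C - 2\right) = -3 + \left(-4 + C\right) \left(-2 + C\right)$)
$f{\left(Z \right)} = 24 - 2 Z$ ($f{\left(Z \right)} = 14 - 2 \left(Z - 5\right) = 14 - 2 \left(-5 + Z\right) = 14 - \left(-10 + 2 Z\right) = 24 - 2 Z$)
$j{\left(E,R \right)} = -7$ ($j{\left(E,R \right)} = \left(5 + 5^{2} - 30\right) E - 7 = \left(5 + 25 - 30\right) E - 7 = 0 E - 7 = 0 - 7 = -7$)
$j{\left(7,n \right)} + f{\left(6 \right)} \left(-39\right) = -7 + \left(24 - 12\right) \left(-39\right) = -7 + 12 \left(-39\right) = -7 - 468 = -475$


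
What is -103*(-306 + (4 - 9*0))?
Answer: 31106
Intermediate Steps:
-103*(-306 + (4 - 9*0)) = -103*(-306 + (4 + 0)) = -103*(-306 + 4) = -103*(-302) = 31106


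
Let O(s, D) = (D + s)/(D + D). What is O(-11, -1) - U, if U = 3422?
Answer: -3416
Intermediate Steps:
O(s, D) = (D + s)/(2*D) (O(s, D) = (D + s)/((2*D)) = (D + s)*(1/(2*D)) = (D + s)/(2*D))
O(-11, -1) - U = (½)*(-1 - 11)/(-1) - 1*3422 = (½)*(-1)*(-12) - 3422 = 6 - 3422 = -3416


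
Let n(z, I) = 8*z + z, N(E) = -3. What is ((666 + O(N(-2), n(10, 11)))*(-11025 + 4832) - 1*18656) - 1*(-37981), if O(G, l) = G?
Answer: -4086634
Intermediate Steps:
n(z, I) = 9*z
((666 + O(N(-2), n(10, 11)))*(-11025 + 4832) - 1*18656) - 1*(-37981) = ((666 - 3)*(-11025 + 4832) - 1*18656) - 1*(-37981) = (663*(-6193) - 18656) + 37981 = (-4105959 - 18656) + 37981 = -4124615 + 37981 = -4086634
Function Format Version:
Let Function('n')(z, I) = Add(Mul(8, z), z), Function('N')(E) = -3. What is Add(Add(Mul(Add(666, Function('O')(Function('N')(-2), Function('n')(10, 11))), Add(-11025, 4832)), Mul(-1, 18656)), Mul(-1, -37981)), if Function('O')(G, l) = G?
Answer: -4086634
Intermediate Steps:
Function('n')(z, I) = Mul(9, z)
Add(Add(Mul(Add(666, Function('O')(Function('N')(-2), Function('n')(10, 11))), Add(-11025, 4832)), Mul(-1, 18656)), Mul(-1, -37981)) = Add(Add(Mul(Add(666, -3), Add(-11025, 4832)), Mul(-1, 18656)), Mul(-1, -37981)) = Add(Add(Mul(663, -6193), -18656), 37981) = Add(Add(-4105959, -18656), 37981) = Add(-4124615, 37981) = -4086634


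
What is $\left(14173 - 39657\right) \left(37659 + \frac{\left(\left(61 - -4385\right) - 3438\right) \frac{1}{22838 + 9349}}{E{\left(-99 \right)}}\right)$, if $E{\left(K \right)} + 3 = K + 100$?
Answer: $- \frac{10296638004612}{10729} \approx -9.597 \cdot 10^{8}$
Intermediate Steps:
$E{\left(K \right)} = 97 + K$ ($E{\left(K \right)} = -3 + \left(K + 100\right) = -3 + \left(100 + K\right) = 97 + K$)
$\left(14173 - 39657\right) \left(37659 + \frac{\left(\left(61 - -4385\right) - 3438\right) \frac{1}{22838 + 9349}}{E{\left(-99 \right)}}\right) = \left(14173 - 39657\right) \left(37659 + \frac{\left(\left(61 - -4385\right) - 3438\right) \frac{1}{22838 + 9349}}{97 - 99}\right) = - 25484 \left(37659 + \frac{\left(\left(61 + 4385\right) - 3438\right) \frac{1}{32187}}{-2}\right) = - 25484 \left(37659 + \left(4446 - 3438\right) \frac{1}{32187} \left(- \frac{1}{2}\right)\right) = - 25484 \left(37659 + 1008 \cdot \frac{1}{32187} \left(- \frac{1}{2}\right)\right) = - 25484 \left(37659 + \frac{336}{10729} \left(- \frac{1}{2}\right)\right) = - 25484 \left(37659 - \frac{168}{10729}\right) = \left(-25484\right) \frac{404043243}{10729} = - \frac{10296638004612}{10729}$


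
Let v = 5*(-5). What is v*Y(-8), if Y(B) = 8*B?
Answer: 1600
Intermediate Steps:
v = -25
v*Y(-8) = -200*(-8) = -25*(-64) = 1600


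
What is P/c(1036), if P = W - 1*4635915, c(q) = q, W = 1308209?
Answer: -44969/14 ≈ -3212.1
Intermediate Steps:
P = -3327706 (P = 1308209 - 1*4635915 = 1308209 - 4635915 = -3327706)
P/c(1036) = -3327706/1036 = -3327706*1/1036 = -44969/14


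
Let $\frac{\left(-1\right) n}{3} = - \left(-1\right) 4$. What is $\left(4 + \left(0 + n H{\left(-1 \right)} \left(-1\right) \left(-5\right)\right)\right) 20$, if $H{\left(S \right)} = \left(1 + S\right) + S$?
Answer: $1280$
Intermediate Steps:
$H{\left(S \right)} = 1 + 2 S$
$n = -12$ ($n = - 3 \left(- \left(-1\right) 4\right) = - 3 \left(\left(-1\right) \left(-4\right)\right) = \left(-3\right) 4 = -12$)
$\left(4 + \left(0 + n H{\left(-1 \right)} \left(-1\right) \left(-5\right)\right)\right) 20 = \left(4 + \left(0 - 12 \left(1 + 2 \left(-1\right)\right) \left(-1\right) \left(-5\right)\right)\right) 20 = \left(4 + \left(0 - 12 \left(1 - 2\right) \left(-1\right) \left(-5\right)\right)\right) 20 = \left(4 + \left(0 - 12 \left(-1\right) \left(-1\right) \left(-5\right)\right)\right) 20 = \left(4 + \left(0 - 12 \cdot 1 \left(-5\right)\right)\right) 20 = \left(4 + \left(0 - -60\right)\right) 20 = \left(4 + \left(0 + 60\right)\right) 20 = \left(4 + 60\right) 20 = 64 \cdot 20 = 1280$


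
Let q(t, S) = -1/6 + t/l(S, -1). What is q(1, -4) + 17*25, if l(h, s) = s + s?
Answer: 1273/3 ≈ 424.33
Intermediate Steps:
l(h, s) = 2*s
q(t, S) = -⅙ - t/2 (q(t, S) = -1/6 + t/((2*(-1))) = -1*⅙ + t/(-2) = -⅙ + t*(-½) = -⅙ - t/2)
q(1, -4) + 17*25 = (-⅙ - ½*1) + 17*25 = (-⅙ - ½) + 425 = -⅔ + 425 = 1273/3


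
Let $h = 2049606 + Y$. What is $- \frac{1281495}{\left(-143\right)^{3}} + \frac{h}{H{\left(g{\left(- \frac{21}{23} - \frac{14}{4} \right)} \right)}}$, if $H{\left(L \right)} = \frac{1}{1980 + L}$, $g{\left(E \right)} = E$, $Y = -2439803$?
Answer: $- \frac{103692183563690413}{134513522} \approx -7.7087 \cdot 10^{8}$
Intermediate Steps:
$h = -390197$ ($h = 2049606 - 2439803 = -390197$)
$- \frac{1281495}{\left(-143\right)^{3}} + \frac{h}{H{\left(g{\left(- \frac{21}{23} - \frac{14}{4} \right)} \right)}} = - \frac{1281495}{\left(-143\right)^{3}} - \frac{390197}{\frac{1}{1980 - \left(\frac{7}{2} + \frac{21}{23}\right)}} = - \frac{1281495}{-2924207} - \frac{390197}{\frac{1}{1980 - \frac{203}{46}}} = \left(-1281495\right) \left(- \frac{1}{2924207}\right) - \frac{390197}{\frac{1}{1980 - \frac{203}{46}}} = \frac{1281495}{2924207} - \frac{390197}{\frac{1}{1980 - \frac{203}{46}}} = \frac{1281495}{2924207} - \frac{390197}{\frac{1}{\frac{90877}{46}}} = \frac{1281495}{2924207} - \frac{390197}{\frac{46}{90877}} = \frac{1281495}{2924207} - \frac{35459932769}{46} = - \frac{103692183563690413}{134513522}$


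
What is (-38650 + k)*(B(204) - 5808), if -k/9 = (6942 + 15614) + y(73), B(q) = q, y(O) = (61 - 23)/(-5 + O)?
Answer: 23022372414/17 ≈ 1.3543e+9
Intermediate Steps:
y(O) = 38/(-5 + O)
k = -6902307/34 (k = -9*((6942 + 15614) + 38/(-5 + 73)) = -9*(22556 + 38/68) = -9*(22556 + 38*(1/68)) = -9*(22556 + 19/34) = -9*766923/34 = -6902307/34 ≈ -2.0301e+5)
(-38650 + k)*(B(204) - 5808) = (-38650 - 6902307/34)*(204 - 5808) = -8216407/34*(-5604) = 23022372414/17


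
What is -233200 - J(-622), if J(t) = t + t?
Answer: -231956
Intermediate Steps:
J(t) = 2*t
-233200 - J(-622) = -233200 - 2*(-622) = -233200 - 1*(-1244) = -233200 + 1244 = -231956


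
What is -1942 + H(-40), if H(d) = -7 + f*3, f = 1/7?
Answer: -13640/7 ≈ -1948.6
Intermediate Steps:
f = ⅐ ≈ 0.14286
H(d) = -46/7 (H(d) = -7 + (⅐)*3 = -7 + 3/7 = -46/7)
-1942 + H(-40) = -1942 - 46/7 = -13640/7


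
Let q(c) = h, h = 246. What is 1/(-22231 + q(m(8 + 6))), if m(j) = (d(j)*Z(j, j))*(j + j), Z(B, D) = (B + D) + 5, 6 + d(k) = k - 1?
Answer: -1/21985 ≈ -4.5486e-5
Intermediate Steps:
d(k) = -7 + k (d(k) = -6 + (k - 1) = -6 + (-1 + k) = -7 + k)
Z(B, D) = 5 + B + D
m(j) = 2*j*(-7 + j)*(5 + 2*j) (m(j) = ((-7 + j)*(5 + j + j))*(j + j) = ((-7 + j)*(5 + 2*j))*(2*j) = 2*j*(-7 + j)*(5 + 2*j))
q(c) = 246
1/(-22231 + q(m(8 + 6))) = 1/(-22231 + 246) = 1/(-21985) = -1/21985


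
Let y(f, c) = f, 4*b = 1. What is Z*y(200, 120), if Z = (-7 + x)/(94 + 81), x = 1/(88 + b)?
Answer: -19736/2471 ≈ -7.9871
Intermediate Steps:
b = 1/4 (b = (1/4)*1 = 1/4 ≈ 0.25000)
x = 4/353 (x = 1/(88 + 1/4) = 1/(353/4) = 4/353 ≈ 0.011331)
Z = -2467/61775 (Z = (-7 + 4/353)/(94 + 81) = -2467/353/175 = -2467/353*1/175 = -2467/61775 ≈ -0.039935)
Z*y(200, 120) = -2467/61775*200 = -19736/2471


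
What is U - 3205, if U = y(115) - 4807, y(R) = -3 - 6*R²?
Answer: -87365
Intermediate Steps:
U = -84160 (U = (-3 - 6*115²) - 4807 = (-3 - 6*13225) - 4807 = (-3 - 79350) - 4807 = -79353 - 4807 = -84160)
U - 3205 = -84160 - 3205 = -87365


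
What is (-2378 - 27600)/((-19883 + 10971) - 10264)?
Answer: 14989/9588 ≈ 1.5633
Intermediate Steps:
(-2378 - 27600)/((-19883 + 10971) - 10264) = -29978/(-8912 - 10264) = -29978/(-19176) = -29978*(-1/19176) = 14989/9588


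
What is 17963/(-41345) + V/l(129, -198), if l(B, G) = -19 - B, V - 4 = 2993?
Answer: -3420797/165380 ≈ -20.684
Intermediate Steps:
V = 2997 (V = 4 + 2993 = 2997)
17963/(-41345) + V/l(129, -198) = 17963/(-41345) + 2997/(-19 - 1*129) = 17963*(-1/41345) + 2997/(-19 - 129) = -17963/41345 + 2997/(-148) = -17963/41345 + 2997*(-1/148) = -17963/41345 - 81/4 = -3420797/165380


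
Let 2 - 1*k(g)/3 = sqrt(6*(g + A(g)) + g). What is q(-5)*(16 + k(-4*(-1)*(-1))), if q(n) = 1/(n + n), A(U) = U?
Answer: -11/5 + 3*I*sqrt(13)/5 ≈ -2.2 + 2.1633*I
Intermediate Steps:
q(n) = 1/(2*n)
k(g) = 6 - 3*sqrt(13)*sqrt(g) (k(g) = 6 - 3*sqrt(6*(g + g) + g) = 6 - 3*sqrt(6*(2*g) + g) = 6 - 3*sqrt(12*g + g) = 6 - 3*sqrt(13)*sqrt(g))
q(-5)*(16 + k(-4*(-1)*(-1))) = ((1/2)/(-5))*(16 + (6 - 3*sqrt(13)*sqrt(-4*(-1)*(-1)))) = ((1/2)*(-1/5))*(16 + (6 - 3*sqrt(13)*sqrt(4*(-1)))) = -(16 + (6 - 3*sqrt(13)*sqrt(-4)))/10 = -(16 + (6 - 3*sqrt(13)*2*I))/10 = -(16 + (6 - 6*I*sqrt(13)))/10 = -(22 - 6*I*sqrt(13))/10 = -11/5 + 3*I*sqrt(13)/5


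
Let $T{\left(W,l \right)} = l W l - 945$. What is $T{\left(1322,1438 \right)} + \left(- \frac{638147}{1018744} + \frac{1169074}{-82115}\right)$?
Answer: $\frac{228684450677997325919}{83654163560} \approx 2.7337 \cdot 10^{9}$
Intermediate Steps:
$T{\left(W,l \right)} = -945 + W l^{2}$ ($T{\left(W,l \right)} = W l l - 945 = W l^{2} - 945 = -945 + W l^{2}$)
$T{\left(1322,1438 \right)} + \left(- \frac{638147}{1018744} + \frac{1169074}{-82115}\right) = \left(-945 + 1322 \cdot 1438^{2}\right) + \left(- \frac{638147}{1018744} + \frac{1169074}{-82115}\right) = \left(-945 + 1322 \cdot 2067844\right) + \left(\left(-638147\right) \frac{1}{1018744} + 1169074 \left(- \frac{1}{82115}\right)\right) = \left(-945 + 2733689768\right) - \frac{1243388563961}{83654163560} = 2733688823 - \frac{1243388563961}{83654163560} = \frac{228684450677997325919}{83654163560}$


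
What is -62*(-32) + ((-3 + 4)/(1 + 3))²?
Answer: 31745/16 ≈ 1984.1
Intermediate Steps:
-62*(-32) + ((-3 + 4)/(1 + 3))² = 1984 + (1/4)² = 1984 + (1*(¼))² = 1984 + (¼)² = 1984 + 1/16 = 31745/16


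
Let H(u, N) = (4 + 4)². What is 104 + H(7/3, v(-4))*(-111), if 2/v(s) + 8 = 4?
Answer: -7000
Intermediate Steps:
v(s) = -½ (v(s) = 2/(-8 + 4) = 2/(-4) = 2*(-¼) = -½)
H(u, N) = 64 (H(u, N) = 8² = 64)
104 + H(7/3, v(-4))*(-111) = 104 + 64*(-111) = 104 - 7104 = -7000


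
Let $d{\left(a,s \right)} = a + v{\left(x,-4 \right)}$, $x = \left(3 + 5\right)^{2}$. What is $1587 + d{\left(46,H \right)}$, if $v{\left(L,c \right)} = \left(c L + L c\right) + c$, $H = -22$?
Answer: $1117$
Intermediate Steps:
$x = 64$ ($x = 8^{2} = 64$)
$v{\left(L,c \right)} = c + 2 L c$ ($v{\left(L,c \right)} = \left(L c + L c\right) + c = 2 L c + c = c + 2 L c$)
$d{\left(a,s \right)} = -516 + a$ ($d{\left(a,s \right)} = a - 4 \left(1 + 2 \cdot 64\right) = a - 4 \left(1 + 128\right) = a - 516 = -516 + a$)
$1587 + d{\left(46,H \right)} = 1587 + \left(-516 + 46\right) = 1587 - 470 = 1117$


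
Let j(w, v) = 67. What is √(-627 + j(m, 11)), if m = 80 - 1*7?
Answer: 4*I*√35 ≈ 23.664*I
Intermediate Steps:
m = 73 (m = 80 - 7 = 73)
√(-627 + j(m, 11)) = √(-627 + 67) = √(-560) = 4*I*√35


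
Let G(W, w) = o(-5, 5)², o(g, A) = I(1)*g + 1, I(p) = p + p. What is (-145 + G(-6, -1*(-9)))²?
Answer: 4096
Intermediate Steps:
I(p) = 2*p
o(g, A) = 1 + 2*g (o(g, A) = (2*1)*g + 1 = 2*g + 1 = 1 + 2*g)
G(W, w) = 81 (G(W, w) = (1 + 2*(-5))² = (1 - 10)² = (-9)² = 81)
(-145 + G(-6, -1*(-9)))² = (-145 + 81)² = (-64)² = 4096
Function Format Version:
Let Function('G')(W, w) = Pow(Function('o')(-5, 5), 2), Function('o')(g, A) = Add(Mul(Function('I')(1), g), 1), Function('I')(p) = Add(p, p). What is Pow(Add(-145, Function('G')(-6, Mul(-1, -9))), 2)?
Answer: 4096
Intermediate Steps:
Function('I')(p) = Mul(2, p)
Function('o')(g, A) = Add(1, Mul(2, g)) (Function('o')(g, A) = Add(Mul(Mul(2, 1), g), 1) = Add(Mul(2, g), 1) = Add(1, Mul(2, g)))
Function('G')(W, w) = 81 (Function('G')(W, w) = Pow(Add(1, Mul(2, -5)), 2) = Pow(Add(1, -10), 2) = Pow(-9, 2) = 81)
Pow(Add(-145, Function('G')(-6, Mul(-1, -9))), 2) = Pow(Add(-145, 81), 2) = Pow(-64, 2) = 4096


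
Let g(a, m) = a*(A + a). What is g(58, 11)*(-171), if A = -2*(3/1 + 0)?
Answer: -515736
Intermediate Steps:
A = -6 (A = -2*(3*1 + 0) = -2*(3 + 0) = -2*3 = -6)
g(a, m) = a*(-6 + a)
g(58, 11)*(-171) = (58*(-6 + 58))*(-171) = (58*52)*(-171) = 3016*(-171) = -515736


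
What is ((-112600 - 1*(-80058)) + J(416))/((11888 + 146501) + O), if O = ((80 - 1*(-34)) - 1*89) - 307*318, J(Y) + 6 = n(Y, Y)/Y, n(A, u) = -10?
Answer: -6769989/12643904 ≈ -0.53543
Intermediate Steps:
J(Y) = -6 - 10/Y
O = -97601 (O = ((80 + 34) - 89) - 97626 = (114 - 89) - 97626 = 25 - 97626 = -97601)
((-112600 - 1*(-80058)) + J(416))/((11888 + 146501) + O) = ((-112600 - 1*(-80058)) + (-6 - 10/416))/((11888 + 146501) - 97601) = ((-112600 + 80058) + (-6 - 10*1/416))/(158389 - 97601) = (-32542 + (-6 - 5/208))/60788 = (-32542 - 1253/208)*(1/60788) = -6769989/208*1/60788 = -6769989/12643904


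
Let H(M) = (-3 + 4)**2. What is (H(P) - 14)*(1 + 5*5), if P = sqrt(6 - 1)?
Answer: -338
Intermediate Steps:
P = sqrt(5) ≈ 2.2361
H(M) = 1 (H(M) = 1**2 = 1)
(H(P) - 14)*(1 + 5*5) = (1 - 14)*(1 + 5*5) = -13*(1 + 25) = -13*26 = -338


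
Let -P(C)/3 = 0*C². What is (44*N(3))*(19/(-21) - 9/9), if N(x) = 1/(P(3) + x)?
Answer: -1760/63 ≈ -27.936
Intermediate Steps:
P(C) = 0 (P(C) = -0*C² = -3*0 = 0)
N(x) = 1/x (N(x) = 1/(0 + x) = 1/x)
(44*N(3))*(19/(-21) - 9/9) = (44/3)*(19/(-21) - 9/9) = (44*(⅓))*(19*(-1/21) - 9*⅑) = 44*(-19/21 - 1)/3 = (44/3)*(-40/21) = -1760/63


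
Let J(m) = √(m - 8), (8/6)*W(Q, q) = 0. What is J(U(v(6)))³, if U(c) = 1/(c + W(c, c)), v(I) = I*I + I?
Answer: -335*I*√14070/1764 ≈ -22.526*I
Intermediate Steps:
W(Q, q) = 0 (W(Q, q) = (¾)*0 = 0)
v(I) = I + I² (v(I) = I² + I = I + I²)
U(c) = 1/c (U(c) = 1/(c + 0) = 1/c)
J(m) = √(-8 + m)
J(U(v(6)))³ = (√(-8 + 1/(6*(1 + 6))))³ = (√(-8 + 1/(6*7)))³ = (√(-8 + 1/42))³ = (√(-335/42))³ = (I*√14070/42)³ = -335*I*√14070/1764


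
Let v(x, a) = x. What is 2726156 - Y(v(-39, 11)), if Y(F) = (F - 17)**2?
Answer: 2723020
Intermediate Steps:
Y(F) = (-17 + F)**2
2726156 - Y(v(-39, 11)) = 2726156 - (-17 - 39)**2 = 2726156 - 1*(-56)**2 = 2726156 - 1*3136 = 2726156 - 3136 = 2723020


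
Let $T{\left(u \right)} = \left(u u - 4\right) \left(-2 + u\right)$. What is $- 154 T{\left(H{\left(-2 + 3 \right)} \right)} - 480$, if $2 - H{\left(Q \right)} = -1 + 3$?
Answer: $-1712$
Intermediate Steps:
$H{\left(Q \right)} = 0$ ($H{\left(Q \right)} = 2 - \left(-1 + 3\right) = 2 - 2 = 0$)
$T{\left(u \right)} = \left(-4 + u^{2}\right) \left(-2 + u\right)$ ($T{\left(u \right)} = \left(u^{2} - 4\right) \left(-2 + u\right) = \left(-4 + u^{2}\right) \left(-2 + u\right)$)
$- 154 T{\left(H{\left(-2 + 3 \right)} \right)} - 480 = - 154 \left(8 + 0^{3} - 0 - 2 \cdot 0^{2}\right) - 480 = - 154 \left(8 + 0 + 0 - 0\right) - 480 = - 154 \left(8 + 0 + 0 + 0\right) - 480 = \left(-154\right) 8 - 480 = -1232 - 480 = -1712$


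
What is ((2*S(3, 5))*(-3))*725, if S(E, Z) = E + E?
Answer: -26100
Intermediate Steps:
S(E, Z) = 2*E
((2*S(3, 5))*(-3))*725 = ((2*(2*3))*(-3))*725 = ((2*6)*(-3))*725 = (12*(-3))*725 = -36*725 = -26100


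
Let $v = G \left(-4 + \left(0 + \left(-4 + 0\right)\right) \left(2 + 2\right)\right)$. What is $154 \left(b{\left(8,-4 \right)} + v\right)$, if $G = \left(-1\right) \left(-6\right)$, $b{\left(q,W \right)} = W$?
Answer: $-19096$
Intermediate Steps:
$G = 6$
$v = -120$ ($v = 6 \left(-4 + \left(0 + \left(-4 + 0\right)\right) \left(2 + 2\right)\right) = 6 \left(-4 + \left(0 - 4\right) 4\right) = 6 \left(-4 - 16\right) = 6 \left(-20\right) = -120$)
$154 \left(b{\left(8,-4 \right)} + v\right) = 154 \left(-4 - 120\right) = 154 \left(-124\right) = -19096$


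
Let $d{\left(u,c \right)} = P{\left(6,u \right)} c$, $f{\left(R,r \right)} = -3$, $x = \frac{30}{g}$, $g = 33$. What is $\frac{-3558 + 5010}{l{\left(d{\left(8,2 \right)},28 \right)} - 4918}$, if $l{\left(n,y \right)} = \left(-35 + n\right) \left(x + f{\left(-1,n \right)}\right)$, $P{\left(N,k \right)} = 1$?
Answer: $- \frac{1452}{4849} \approx -0.29944$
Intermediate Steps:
$x = \frac{10}{11}$ ($x = \frac{30}{33} = 30 \cdot \frac{1}{33} = \frac{10}{11} \approx 0.90909$)
$d{\left(u,c \right)} = c$ ($d{\left(u,c \right)} = 1 c = c$)
$l{\left(n,y \right)} = \frac{805}{11} - \frac{23 n}{11}$ ($l{\left(n,y \right)} = \left(-35 + n\right) \left(\frac{10}{11} - 3\right) = \left(-35 + n\right) \left(- \frac{23}{11}\right) = \frac{805}{11} - \frac{23 n}{11}$)
$\frac{-3558 + 5010}{l{\left(d{\left(8,2 \right)},28 \right)} - 4918} = \frac{-3558 + 5010}{\left(\frac{805}{11} - \frac{46}{11}\right) - 4918} = \frac{1452}{\left(\frac{805}{11} - \frac{46}{11}\right) - 4918} = \frac{1452}{69 - 4918} = \frac{1452}{-4849} = 1452 \left(- \frac{1}{4849}\right) = - \frac{1452}{4849}$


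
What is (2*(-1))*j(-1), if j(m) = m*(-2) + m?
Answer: -2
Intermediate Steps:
j(m) = -m (j(m) = -2*m + m = -m)
(2*(-1))*j(-1) = (2*(-1))*(-1*(-1)) = -2*1 = -2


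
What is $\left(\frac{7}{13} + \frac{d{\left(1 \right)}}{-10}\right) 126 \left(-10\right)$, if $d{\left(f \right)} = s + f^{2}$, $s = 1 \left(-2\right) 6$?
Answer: $- \frac{26838}{13} \approx -2064.5$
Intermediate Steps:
$s = -12$ ($s = \left(-2\right) 6 = -12$)
$d{\left(f \right)} = -12 + f^{2}$
$\left(\frac{7}{13} + \frac{d{\left(1 \right)}}{-10}\right) 126 \left(-10\right) = \left(\frac{7}{13} + \frac{-12 + 1^{2}}{-10}\right) 126 \left(-10\right) = \left(7 \cdot \frac{1}{13} + \left(-12 + 1\right) \left(- \frac{1}{10}\right)\right) \left(-1260\right) = \left(\frac{7}{13} - - \frac{11}{10}\right) \left(-1260\right) = \left(\frac{7}{13} + \frac{11}{10}\right) \left(-1260\right) = \frac{213}{130} \left(-1260\right) = - \frac{26838}{13}$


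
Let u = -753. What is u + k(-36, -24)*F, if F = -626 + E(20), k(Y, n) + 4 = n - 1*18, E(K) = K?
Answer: 27123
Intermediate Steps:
k(Y, n) = -22 + n (k(Y, n) = -4 + (n - 1*18) = -4 + (n - 18) = -4 + (-18 + n) = -22 + n)
F = -606 (F = -626 + 20 = -606)
u + k(-36, -24)*F = -753 + (-22 - 24)*(-606) = -753 - 46*(-606) = -753 + 27876 = 27123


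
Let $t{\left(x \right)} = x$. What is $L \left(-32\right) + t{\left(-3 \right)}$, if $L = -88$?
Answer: $2813$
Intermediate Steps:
$L \left(-32\right) + t{\left(-3 \right)} = \left(-88\right) \left(-32\right) - 3 = 2816 - 3 = 2813$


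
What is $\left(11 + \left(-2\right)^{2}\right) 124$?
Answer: $1860$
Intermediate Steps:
$\left(11 + \left(-2\right)^{2}\right) 124 = \left(11 + 4\right) 124 = 15 \cdot 124 = 1860$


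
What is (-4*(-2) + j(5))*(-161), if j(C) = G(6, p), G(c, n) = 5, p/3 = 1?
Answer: -2093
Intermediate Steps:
p = 3 (p = 3*1 = 3)
j(C) = 5
(-4*(-2) + j(5))*(-161) = (-4*(-2) + 5)*(-161) = (8 + 5)*(-161) = 13*(-161) = -2093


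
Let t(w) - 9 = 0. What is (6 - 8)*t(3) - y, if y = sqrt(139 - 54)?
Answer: -18 - sqrt(85) ≈ -27.220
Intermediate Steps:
t(w) = 9 (t(w) = 9 + 0 = 9)
y = sqrt(85) ≈ 9.2195
(6 - 8)*t(3) - y = (6 - 8)*9 - sqrt(85) = -2*9 - sqrt(85) = -18 - sqrt(85)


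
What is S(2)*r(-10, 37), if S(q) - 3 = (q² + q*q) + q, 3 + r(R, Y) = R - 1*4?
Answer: -221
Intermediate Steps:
r(R, Y) = -7 + R (r(R, Y) = -3 + (R - 1*4) = -3 + (R - 4) = -3 + (-4 + R) = -7 + R)
S(q) = 3 + q + 2*q² (S(q) = 3 + ((q² + q*q) + q) = 3 + ((q² + q²) + q) = 3 + (2*q² + q) = 3 + (q + 2*q²) = 3 + q + 2*q²)
S(2)*r(-10, 37) = (3 + 2 + 2*2²)*(-7 - 10) = (3 + 2 + 2*4)*(-17) = (3 + 2 + 8)*(-17) = 13*(-17) = -221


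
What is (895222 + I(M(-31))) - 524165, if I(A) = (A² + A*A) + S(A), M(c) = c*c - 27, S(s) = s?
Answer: 2116703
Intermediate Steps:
M(c) = -27 + c² (M(c) = c² - 27 = -27 + c²)
I(A) = A + 2*A² (I(A) = (A² + A*A) + A = (A² + A²) + A = 2*A² + A = A + 2*A²)
(895222 + I(M(-31))) - 524165 = (895222 + (-27 + (-31)²)*(1 + 2*(-27 + (-31)²))) - 524165 = (895222 + (-27 + 961)*(1 + 2*(-27 + 961))) - 524165 = (895222 + 934*(1 + 2*934)) - 524165 = (895222 + 934*(1 + 1868)) - 524165 = (895222 + 934*1869) - 524165 = (895222 + 1745646) - 524165 = 2640868 - 524165 = 2116703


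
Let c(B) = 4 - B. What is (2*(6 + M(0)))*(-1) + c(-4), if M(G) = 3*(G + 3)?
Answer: -22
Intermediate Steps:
M(G) = 9 + 3*G (M(G) = 3*(3 + G) = 9 + 3*G)
(2*(6 + M(0)))*(-1) + c(-4) = (2*(6 + (9 + 3*0)))*(-1) + (4 - 1*(-4)) = (2*(6 + (9 + 0)))*(-1) + (4 + 4) = (2*(6 + 9))*(-1) + 8 = (2*15)*(-1) + 8 = 30*(-1) + 8 = -30 + 8 = -22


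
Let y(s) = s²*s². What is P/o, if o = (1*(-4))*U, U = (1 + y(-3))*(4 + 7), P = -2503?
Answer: 2503/3608 ≈ 0.69374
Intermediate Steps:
y(s) = s⁴
U = 902 (U = (1 + (-3)⁴)*(4 + 7) = (1 + 81)*11 = 82*11 = 902)
o = -3608 (o = (1*(-4))*902 = -4*902 = -3608)
P/o = -2503/(-3608) = -2503*(-1/3608) = 2503/3608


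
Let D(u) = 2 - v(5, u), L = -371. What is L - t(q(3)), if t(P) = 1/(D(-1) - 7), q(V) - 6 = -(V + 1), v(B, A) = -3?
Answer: -741/2 ≈ -370.50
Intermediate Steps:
D(u) = 5 (D(u) = 2 - 1*(-3) = 2 + 3 = 5)
q(V) = 5 - V (q(V) = 6 - (V + 1) = 6 - (1 + V) = 6 + (-1 - V) = 5 - V)
t(P) = -1/2 (t(P) = 1/(5 - 7) = 1/(-2) = -1/2)
L - t(q(3)) = -371 - 1*(-1/2) = -371 + 1/2 = -741/2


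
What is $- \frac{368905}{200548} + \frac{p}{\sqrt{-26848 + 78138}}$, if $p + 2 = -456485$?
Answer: $- \frac{368905}{200548} - \frac{456487 \sqrt{51290}}{51290} \approx -2017.5$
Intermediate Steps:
$p = -456487$ ($p = -2 - 456485 = -456487$)
$- \frac{368905}{200548} + \frac{p}{\sqrt{-26848 + 78138}} = - \frac{368905}{200548} - \frac{456487}{\sqrt{-26848 + 78138}} = \left(-368905\right) \frac{1}{200548} - \frac{456487}{\sqrt{51290}} = - \frac{368905}{200548} - 456487 \frac{\sqrt{51290}}{51290} = - \frac{368905}{200548} - \frac{456487 \sqrt{51290}}{51290}$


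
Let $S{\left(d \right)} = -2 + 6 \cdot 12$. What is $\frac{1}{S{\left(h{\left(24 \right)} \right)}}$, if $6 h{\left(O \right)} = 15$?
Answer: $\frac{1}{70} \approx 0.014286$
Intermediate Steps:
$h{\left(O \right)} = \frac{5}{2}$ ($h{\left(O \right)} = \frac{1}{6} \cdot 15 = \frac{5}{2}$)
$S{\left(d \right)} = 70$ ($S{\left(d \right)} = -2 + 72 = 70$)
$\frac{1}{S{\left(h{\left(24 \right)} \right)}} = \frac{1}{70}$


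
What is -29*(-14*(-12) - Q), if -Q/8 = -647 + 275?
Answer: 81432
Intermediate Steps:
Q = 2976 (Q = -8*(-647 + 275) = -8*(-372) = 2976)
-29*(-14*(-12) - Q) = -29*(-14*(-12) - 1*2976) = -29*(168 - 2976) = -29*(-2808) = 81432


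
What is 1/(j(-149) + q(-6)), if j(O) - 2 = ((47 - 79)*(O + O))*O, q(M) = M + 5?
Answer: -1/1420863 ≈ -7.0380e-7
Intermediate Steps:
q(M) = 5 + M
j(O) = 2 - 64*O² (j(O) = 2 + ((47 - 79)*(O + O))*O = 2 + (-64*O)*O = 2 - 64*O²)
1/(j(-149) + q(-6)) = 1/((2 - 64*(-149)²) + (5 - 6)) = 1/((2 - 64*22201) - 1) = 1/((2 - 1420864) - 1) = 1/(-1420862 - 1) = 1/(-1420863) = -1/1420863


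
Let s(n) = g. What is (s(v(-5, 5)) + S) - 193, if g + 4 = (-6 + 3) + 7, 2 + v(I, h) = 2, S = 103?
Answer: -90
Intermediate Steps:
v(I, h) = 0 (v(I, h) = -2 + 2 = 0)
g = 0 (g = -4 + ((-6 + 3) + 7) = -4 + (-3 + 7) = -4 + 4 = 0)
s(n) = 0
(s(v(-5, 5)) + S) - 193 = (0 + 103) - 193 = 103 - 193 = -90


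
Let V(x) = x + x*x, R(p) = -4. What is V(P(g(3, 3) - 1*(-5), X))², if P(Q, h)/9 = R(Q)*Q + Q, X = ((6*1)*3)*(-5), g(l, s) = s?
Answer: 2156673600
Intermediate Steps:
X = -90 (X = (6*3)*(-5) = 18*(-5) = -90)
P(Q, h) = -27*Q (P(Q, h) = 9*(-4*Q + Q) = 9*(-3*Q) = -27*Q)
V(x) = x + x²
V(P(g(3, 3) - 1*(-5), X))² = ((-27*(3 - 1*(-5)))*(1 - 27*(3 - 1*(-5))))² = ((-27*(3 + 5))*(1 - 27*(3 + 5)))² = ((-27*8)*(1 - 27*8))² = (-216*(1 - 216))² = (-216*(-215))² = 46440² = 2156673600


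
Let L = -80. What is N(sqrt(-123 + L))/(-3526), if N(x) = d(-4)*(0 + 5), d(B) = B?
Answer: 10/1763 ≈ 0.0056721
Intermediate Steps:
N(x) = -20 (N(x) = -4*(0 + 5) = -4*5 = -20)
N(sqrt(-123 + L))/(-3526) = -20/(-3526) = -20*(-1/3526) = 10/1763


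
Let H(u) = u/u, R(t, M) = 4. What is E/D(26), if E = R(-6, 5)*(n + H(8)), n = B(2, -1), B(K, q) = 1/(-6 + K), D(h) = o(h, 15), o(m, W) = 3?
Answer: 1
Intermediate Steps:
D(h) = 3
n = -¼ (n = 1/(-6 + 2) = 1/(-4) = -¼ ≈ -0.25000)
H(u) = 1
E = 3 (E = 4*(-¼ + 1) = 4*(¾) = 3)
E/D(26) = 3/3 = 3*(⅓) = 1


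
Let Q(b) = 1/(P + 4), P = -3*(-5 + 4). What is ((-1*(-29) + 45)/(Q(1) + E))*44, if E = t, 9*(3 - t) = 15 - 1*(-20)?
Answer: -205128/47 ≈ -4364.4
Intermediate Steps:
P = 3 (P = -3*(-1) = 3)
t = -8/9 (t = 3 - (15 - 1*(-20))/9 = 3 - (15 + 20)/9 = 3 - ⅑*35 = 3 - 35/9 = -8/9 ≈ -0.88889)
Q(b) = ⅐ (Q(b) = 1/(3 + 4) = 1/7 = ⅐)
E = -8/9 ≈ -0.88889
((-1*(-29) + 45)/(Q(1) + E))*44 = ((-1*(-29) + 45)/(⅐ - 8/9))*44 = ((29 + 45)/(-47/63))*44 = (74*(-63/47))*44 = -4662/47*44 = -205128/47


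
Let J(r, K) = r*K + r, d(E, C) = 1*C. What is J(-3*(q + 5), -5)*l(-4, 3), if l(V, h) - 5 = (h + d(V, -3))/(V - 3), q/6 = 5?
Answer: 2100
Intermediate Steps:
d(E, C) = C
q = 30 (q = 6*5 = 30)
l(V, h) = 5 + (-3 + h)/(-3 + V) (l(V, h) = 5 + (h - 3)/(V - 3) = 5 + (-3 + h)/(-3 + V))
J(r, K) = r + K*r (J(r, K) = K*r + r = r + K*r)
J(-3*(q + 5), -5)*l(-4, 3) = ((-3*(30 + 5))*(1 - 5))*((-18 + 3 + 5*(-4))/(-3 - 4)) = (-3*35*(-4))*((-18 + 3 - 20)/(-7)) = (-105*(-4))*(-1/7*(-35)) = 420*5 = 2100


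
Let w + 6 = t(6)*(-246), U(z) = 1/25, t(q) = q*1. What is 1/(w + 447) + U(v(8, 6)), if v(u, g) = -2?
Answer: 202/5175 ≈ 0.039034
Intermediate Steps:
t(q) = q
U(z) = 1/25
w = -1482 (w = -6 + 6*(-246) = -6 - 1476 = -1482)
1/(w + 447) + U(v(8, 6)) = 1/(-1482 + 447) + 1/25 = 1/(-1035) + 1/25 = -1/1035 + 1/25 = 202/5175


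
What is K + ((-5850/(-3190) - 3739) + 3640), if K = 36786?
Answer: 11703738/319 ≈ 36689.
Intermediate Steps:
K + ((-5850/(-3190) - 3739) + 3640) = 36786 + ((-5850/(-3190) - 3739) + 3640) = 36786 + ((-5850*(-1/3190) - 3739) + 3640) = 36786 + ((585/319 - 3739) + 3640) = 36786 + (-1192156/319 + 3640) = 36786 - 30996/319 = 11703738/319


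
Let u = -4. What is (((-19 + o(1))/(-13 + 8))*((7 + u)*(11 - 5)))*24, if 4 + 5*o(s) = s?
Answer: 42336/25 ≈ 1693.4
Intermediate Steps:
o(s) = -⅘ + s/5
(((-19 + o(1))/(-13 + 8))*((7 + u)*(11 - 5)))*24 = (((-19 + (-⅘ + (⅕)*1))/(-13 + 8))*((7 - 4)*(11 - 5)))*24 = (((-19 + (-⅘ + ⅕))/(-5))*(3*6))*24 = (((-19 - ⅗)*(-⅕))*18)*24 = (-98/5*(-⅕)*18)*24 = ((98/25)*18)*24 = (1764/25)*24 = 42336/25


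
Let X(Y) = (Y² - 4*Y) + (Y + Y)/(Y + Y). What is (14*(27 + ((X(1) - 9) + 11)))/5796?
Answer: 3/46 ≈ 0.065217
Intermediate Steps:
X(Y) = 1 + Y² - 4*Y (X(Y) = (Y² - 4*Y) + (2*Y)/((2*Y)) = (Y² - 4*Y) + (2*Y)*(1/(2*Y)) = (Y² - 4*Y) + 1 = 1 + Y² - 4*Y)
(14*(27 + ((X(1) - 9) + 11)))/5796 = (14*(27 + (((1 + 1² - 4*1) - 9) + 11)))/5796 = (14*(27 + (((1 + 1 - 4) - 9) + 11)))*(1/5796) = (14*(27 + ((-2 - 9) + 11)))*(1/5796) = (14*(27 + (-11 + 11)))*(1/5796) = (14*(27 + 0))*(1/5796) = (14*27)*(1/5796) = 378*(1/5796) = 3/46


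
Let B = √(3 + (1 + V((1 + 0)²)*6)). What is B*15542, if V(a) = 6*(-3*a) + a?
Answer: 108794*I*√2 ≈ 1.5386e+5*I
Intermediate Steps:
V(a) = -17*a (V(a) = -18*a + a = -17*a)
B = 7*I*√2 (B = √(3 + (1 - 17*(1 + 0)²*6)) = √(3 + (1 - 17*1²*6)) = √(3 + (1 - 17*1*6)) = √(3 + (1 - 17*6)) = √(3 + (1 - 102)) = √(3 - 101) = √(-98) = 7*I*√2 ≈ 9.8995*I)
B*15542 = (7*I*√2)*15542 = 108794*I*√2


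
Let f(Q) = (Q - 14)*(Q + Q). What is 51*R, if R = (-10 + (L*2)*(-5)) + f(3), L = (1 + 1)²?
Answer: -5916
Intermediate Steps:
L = 4 (L = 2² = 4)
f(Q) = 2*Q*(-14 + Q) (f(Q) = (-14 + Q)*(2*Q) = 2*Q*(-14 + Q))
R = -116 (R = (-10 + (4*2)*(-5)) + 2*3*(-14 + 3) = (-10 + 8*(-5)) + 2*3*(-11) = (-10 - 40) - 66 = -50 - 66 = -116)
51*R = 51*(-116) = -5916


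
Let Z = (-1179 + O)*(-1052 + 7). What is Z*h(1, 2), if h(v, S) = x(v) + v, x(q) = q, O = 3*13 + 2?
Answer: 2378420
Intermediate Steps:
O = 41 (O = 39 + 2 = 41)
h(v, S) = 2*v (h(v, S) = v + v = 2*v)
Z = 1189210 (Z = (-1179 + 41)*(-1052 + 7) = -1138*(-1045) = 1189210)
Z*h(1, 2) = 1189210*(2*1) = 1189210*2 = 2378420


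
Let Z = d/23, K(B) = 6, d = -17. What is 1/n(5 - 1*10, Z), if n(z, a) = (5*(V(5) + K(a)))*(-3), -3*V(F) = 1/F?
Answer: -1/89 ≈ -0.011236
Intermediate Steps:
V(F) = -1/(3*F)
Z = -17/23 ≈ -0.73913
n(z, a) = -89 (n(z, a) = (5*(-⅓/5 + 6))*(-3) = (5*(-⅓*⅕ + 6))*(-3) = (5*(-1/15 + 6))*(-3) = (5*(89/15))*(-3) = (89/3)*(-3) = -89)
1/n(5 - 1*10, Z) = 1/(-89) = -1/89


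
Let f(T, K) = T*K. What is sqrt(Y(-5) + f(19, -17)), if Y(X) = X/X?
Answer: I*sqrt(322) ≈ 17.944*I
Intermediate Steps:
Y(X) = 1
f(T, K) = K*T
sqrt(Y(-5) + f(19, -17)) = sqrt(1 - 17*19) = sqrt(1 - 323) = sqrt(-322) = I*sqrt(322)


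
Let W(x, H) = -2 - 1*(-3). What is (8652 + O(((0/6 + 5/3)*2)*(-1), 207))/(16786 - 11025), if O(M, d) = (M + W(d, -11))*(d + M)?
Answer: 10513/7407 ≈ 1.4193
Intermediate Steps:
W(x, H) = 1 (W(x, H) = -2 + 3 = 1)
O(M, d) = (1 + M)*(M + d) (O(M, d) = (M + 1)*(d + M) = (1 + M)*(M + d))
(8652 + O(((0/6 + 5/3)*2)*(-1), 207))/(16786 - 11025) = (8652 + (((0/6 + 5/3)*2)*(-1) + 207 + (((0/6 + 5/3)*2)*(-1))² + (((0/6 + 5/3)*2)*(-1))*207))/(16786 - 11025) = (8652 + (((0*(⅙) + 5*(⅓))*2)*(-1) + 207 + (((0*(⅙) + 5*(⅓))*2)*(-1))² + (((0*(⅙) + 5*(⅓))*2)*(-1))*207))/5761 = (8652 + (((0 + 5/3)*2)*(-1) + 207 + (((0 + 5/3)*2)*(-1))² + (((0 + 5/3)*2)*(-1))*207))*(1/5761) = (8652 + (((5/3)*2)*(-1) + 207 + (((5/3)*2)*(-1))² + (((5/3)*2)*(-1))*207))*(1/5761) = (8652 + ((10/3)*(-1) + 207 + ((10/3)*(-1))² + ((10/3)*(-1))*207))*(1/5761) = (8652 + (-10/3 + 207 + (-10/3)² - 10/3*207))*(1/5761) = (8652 + (-10/3 + 207 + 100/9 - 690))*(1/5761) = (8652 - 4277/9)*(1/5761) = (73591/9)*(1/5761) = 10513/7407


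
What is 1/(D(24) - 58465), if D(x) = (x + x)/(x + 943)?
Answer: -967/56535607 ≈ -1.7104e-5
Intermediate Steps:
D(x) = 2*x/(943 + x) (D(x) = (2*x)/(943 + x) = 2*x/(943 + x))
1/(D(24) - 58465) = 1/(2*24/(943 + 24) - 58465) = 1/(2*24/967 - 58465) = 1/(2*24*(1/967) - 58465) = 1/(48/967 - 58465) = 1/(-56535607/967) = -967/56535607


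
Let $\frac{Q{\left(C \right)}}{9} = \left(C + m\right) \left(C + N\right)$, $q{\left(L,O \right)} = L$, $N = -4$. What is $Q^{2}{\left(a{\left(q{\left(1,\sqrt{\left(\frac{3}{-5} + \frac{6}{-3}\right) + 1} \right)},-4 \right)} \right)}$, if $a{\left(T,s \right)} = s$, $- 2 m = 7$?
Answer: $291600$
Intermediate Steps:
$m = - \frac{7}{2}$ ($m = \left(- \frac{1}{2}\right) 7 = - \frac{7}{2} \approx -3.5$)
$Q{\left(C \right)} = 9 \left(-4 + C\right) \left(- \frac{7}{2} + C\right)$ ($Q{\left(C \right)} = 9 \left(C - \frac{7}{2}\right) \left(C - 4\right) = 9 \left(- \frac{7}{2} + C\right) \left(-4 + C\right) = 9 \left(-4 + C\right) \left(- \frac{7}{2} + C\right)$)
$Q^{2}{\left(a{\left(q{\left(1,\sqrt{\left(\frac{3}{-5} + \frac{6}{-3}\right) + 1} \right)},-4 \right)} \right)} = \left(126 + 9 \left(-4\right)^{2} - -270\right)^{2} = \left(126 + 9 \cdot 16 + 270\right)^{2} = \left(126 + 144 + 270\right)^{2} = 540^{2} = 291600$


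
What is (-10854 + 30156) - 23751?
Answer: -4449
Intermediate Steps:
(-10854 + 30156) - 23751 = 19302 - 23751 = -4449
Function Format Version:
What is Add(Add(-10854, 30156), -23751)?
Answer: -4449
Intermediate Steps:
Add(Add(-10854, 30156), -23751) = Add(19302, -23751) = -4449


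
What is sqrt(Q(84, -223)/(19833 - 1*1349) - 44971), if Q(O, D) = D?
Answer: I*sqrt(3841179388127)/9242 ≈ 212.06*I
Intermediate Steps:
sqrt(Q(84, -223)/(19833 - 1*1349) - 44971) = sqrt(-223/(19833 - 1*1349) - 44971) = sqrt(-223/(19833 - 1349) - 44971) = sqrt(-223/18484 - 44971) = sqrt(-831244187/18484) = I*sqrt(3841179388127)/9242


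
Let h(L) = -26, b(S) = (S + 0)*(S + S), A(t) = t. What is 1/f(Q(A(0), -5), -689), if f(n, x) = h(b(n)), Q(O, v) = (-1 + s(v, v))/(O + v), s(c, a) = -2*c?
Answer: -1/26 ≈ -0.038462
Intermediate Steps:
b(S) = 2*S² (b(S) = S*(2*S) = 2*S²)
Q(O, v) = (-1 - 2*v)/(O + v)
f(n, x) = -26
1/f(Q(A(0), -5), -689) = 1/(-26) = -1/26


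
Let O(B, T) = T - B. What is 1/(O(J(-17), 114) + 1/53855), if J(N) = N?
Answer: 53855/7055006 ≈ 0.0076336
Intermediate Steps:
1/(O(J(-17), 114) + 1/53855) = 1/((114 - 1*(-17)) + 1/53855) = 1/((114 + 17) + 1/53855) = 1/(131 + 1/53855) = 1/(7055006/53855) = 53855/7055006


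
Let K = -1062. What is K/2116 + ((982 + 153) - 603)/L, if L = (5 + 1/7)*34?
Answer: 205628/80937 ≈ 2.5406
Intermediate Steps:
L = 1224/7 (L = (5 + 1/7)*34 = (36/7)*34 = 1224/7 ≈ 174.86)
K/2116 + ((982 + 153) - 603)/L = -1062/2116 + ((982 + 153) - 603)/(1224/7) = -1062*1/2116 + (1135 - 603)*(7/1224) = -531/1058 + 532*(7/1224) = -531/1058 + 931/306 = 205628/80937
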